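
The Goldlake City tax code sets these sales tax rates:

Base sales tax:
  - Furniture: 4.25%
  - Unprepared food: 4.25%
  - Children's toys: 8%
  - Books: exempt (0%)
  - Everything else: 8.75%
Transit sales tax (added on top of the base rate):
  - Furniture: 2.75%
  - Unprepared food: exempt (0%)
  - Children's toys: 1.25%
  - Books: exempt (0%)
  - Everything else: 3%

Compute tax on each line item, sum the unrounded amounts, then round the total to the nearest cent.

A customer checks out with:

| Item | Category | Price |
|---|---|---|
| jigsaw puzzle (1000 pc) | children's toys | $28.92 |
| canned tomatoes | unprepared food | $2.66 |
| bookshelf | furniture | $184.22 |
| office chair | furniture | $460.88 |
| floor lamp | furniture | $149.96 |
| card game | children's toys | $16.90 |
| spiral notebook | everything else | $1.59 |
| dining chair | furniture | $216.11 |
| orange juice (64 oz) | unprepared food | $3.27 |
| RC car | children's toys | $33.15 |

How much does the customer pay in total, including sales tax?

Jigsaw puzzle (1000 pc) $28.92: children's toys → 8% + 1.25% transit = 9.25% → $2.6751
Canned tomatoes $2.66: unprepared food → 4.25% + 0% transit = 4.25% → $0.11305
Bookshelf $184.22: furniture → 4.25% + 2.75% transit = 7% → $12.8954
Office chair $460.88: furniture → 4.25% + 2.75% transit = 7% → $32.2616
Floor lamp $149.96: furniture → 4.25% + 2.75% transit = 7% → $10.4972
Card game $16.90: children's toys → 8% + 1.25% transit = 9.25% → $1.56325
Spiral notebook $1.59: everything else → 8.75% + 3% transit = 11.75% → $0.186825
Dining chair $216.11: furniture → 4.25% + 2.75% transit = 7% → $15.1277
Orange juice (64 oz) $3.27: unprepared food → 4.25% + 0% transit = 4.25% → $0.138975
RC car $33.15: children's toys → 8% + 1.25% transit = 9.25% → $3.066375
Subtotal = $1097.66; unrounded tax = $78.525475 → $78.53; total due = $1176.19

$1176.19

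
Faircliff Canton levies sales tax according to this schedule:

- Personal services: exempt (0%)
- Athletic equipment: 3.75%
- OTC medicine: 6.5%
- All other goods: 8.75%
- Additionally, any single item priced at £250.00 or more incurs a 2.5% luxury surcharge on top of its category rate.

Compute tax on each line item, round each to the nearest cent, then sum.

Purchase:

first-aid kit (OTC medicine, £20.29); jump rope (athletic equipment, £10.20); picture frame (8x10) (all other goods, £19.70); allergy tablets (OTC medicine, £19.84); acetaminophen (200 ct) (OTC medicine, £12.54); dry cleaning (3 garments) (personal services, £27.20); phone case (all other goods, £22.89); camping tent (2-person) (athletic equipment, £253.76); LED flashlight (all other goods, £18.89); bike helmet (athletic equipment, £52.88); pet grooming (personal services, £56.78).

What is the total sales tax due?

First-aid kit £20.29: OTC medicine → 6.5% → £1.32
Jump rope £10.20: athletic equipment → 3.75% → £0.38
Picture frame (8x10) £19.70: all other goods → 8.75% → £1.72
Allergy tablets £19.84: OTC medicine → 6.5% → £1.29
Acetaminophen (200 ct) £12.54: OTC medicine → 6.5% → £0.82
Dry cleaning (3 garments) £27.20: personal services → 0% → £0.00
Phone case £22.89: all other goods → 8.75% → £2.00
Camping tent (2-person) £253.76: athletic equipment → 3.75% + 2.5% surcharge = 6.25% → £15.86
LED flashlight £18.89: all other goods → 8.75% → £1.65
Bike helmet £52.88: athletic equipment → 3.75% → £1.98
Pet grooming £56.78: personal services → 0% → £0.00
Total tax = £1.32 + £0.38 + £1.72 + £1.29 + £0.82 + £2.00 + £15.86 + £1.65 + £1.98 = £27.02

£27.02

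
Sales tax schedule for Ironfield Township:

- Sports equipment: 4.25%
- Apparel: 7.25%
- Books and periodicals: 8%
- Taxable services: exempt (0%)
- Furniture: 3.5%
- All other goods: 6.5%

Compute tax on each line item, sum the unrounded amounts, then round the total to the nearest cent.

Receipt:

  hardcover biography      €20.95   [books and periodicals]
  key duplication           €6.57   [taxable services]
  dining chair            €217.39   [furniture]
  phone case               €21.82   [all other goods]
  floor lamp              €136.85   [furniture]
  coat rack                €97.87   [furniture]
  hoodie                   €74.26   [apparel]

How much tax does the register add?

Hardcover biography €20.95: books and periodicals → 8% → €1.676
Key duplication €6.57: taxable services → 0% → €0.00
Dining chair €217.39: furniture → 3.5% → €7.60865
Phone case €21.82: all other goods → 6.5% → €1.4183
Floor lamp €136.85: furniture → 3.5% → €4.78975
Coat rack €97.87: furniture → 3.5% → €3.42545
Hoodie €74.26: apparel → 7.25% → €5.38385
Unrounded tax sum = €24.302 → €24.30

€24.30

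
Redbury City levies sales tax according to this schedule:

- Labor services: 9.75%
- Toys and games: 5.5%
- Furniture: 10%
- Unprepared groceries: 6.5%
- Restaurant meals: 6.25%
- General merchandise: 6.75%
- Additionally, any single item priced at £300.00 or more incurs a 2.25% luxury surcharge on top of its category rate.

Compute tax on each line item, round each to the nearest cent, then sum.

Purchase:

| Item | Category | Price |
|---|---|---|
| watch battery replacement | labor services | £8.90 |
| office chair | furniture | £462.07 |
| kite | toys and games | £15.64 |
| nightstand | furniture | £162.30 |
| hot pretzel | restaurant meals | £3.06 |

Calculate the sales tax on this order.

£74.75

Watch battery replacement £8.90: labor services → 9.75% → £0.87
Office chair £462.07: furniture → 10% + 2.25% surcharge = 12.25% → £56.60
Kite £15.64: toys and games → 5.5% → £0.86
Nightstand £162.30: furniture → 10% → £16.23
Hot pretzel £3.06: restaurant meals → 6.25% → £0.19
Total tax = £0.87 + £56.60 + £0.86 + £16.23 + £0.19 = £74.75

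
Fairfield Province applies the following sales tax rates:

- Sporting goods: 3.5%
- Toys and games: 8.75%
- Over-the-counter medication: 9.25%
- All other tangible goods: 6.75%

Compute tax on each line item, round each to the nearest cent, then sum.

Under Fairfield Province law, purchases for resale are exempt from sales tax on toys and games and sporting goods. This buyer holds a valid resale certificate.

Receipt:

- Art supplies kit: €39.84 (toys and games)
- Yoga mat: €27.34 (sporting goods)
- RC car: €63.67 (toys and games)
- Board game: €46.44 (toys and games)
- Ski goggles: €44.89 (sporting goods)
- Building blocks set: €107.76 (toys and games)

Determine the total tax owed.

€0.00

Art supplies kit €39.84: toys and games, buyer-exempt → 0% → €0.00
Yoga mat €27.34: sporting goods, buyer-exempt → 0% → €0.00
RC car €63.67: toys and games, buyer-exempt → 0% → €0.00
Board game €46.44: toys and games, buyer-exempt → 0% → €0.00
Ski goggles €44.89: sporting goods, buyer-exempt → 0% → €0.00
Building blocks set €107.76: toys and games, buyer-exempt → 0% → €0.00
Total tax = €0.00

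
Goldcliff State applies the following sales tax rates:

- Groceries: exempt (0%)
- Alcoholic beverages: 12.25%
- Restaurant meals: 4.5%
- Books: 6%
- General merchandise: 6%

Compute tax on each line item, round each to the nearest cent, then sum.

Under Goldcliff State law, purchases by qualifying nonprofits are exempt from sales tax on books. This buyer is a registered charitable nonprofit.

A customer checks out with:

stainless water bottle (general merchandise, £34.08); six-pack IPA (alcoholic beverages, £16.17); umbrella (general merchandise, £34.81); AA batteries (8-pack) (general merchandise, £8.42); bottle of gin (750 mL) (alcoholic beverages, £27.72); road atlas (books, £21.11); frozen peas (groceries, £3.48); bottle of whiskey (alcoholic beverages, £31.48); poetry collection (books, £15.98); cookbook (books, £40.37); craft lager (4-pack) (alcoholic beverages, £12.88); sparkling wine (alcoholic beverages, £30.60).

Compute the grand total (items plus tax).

Stainless water bottle £34.08: general merchandise → 6% → £2.04
Six-pack IPA £16.17: alcoholic beverages → 12.25% → £1.98
Umbrella £34.81: general merchandise → 6% → £2.09
AA batteries (8-pack) £8.42: general merchandise → 6% → £0.51
Bottle of gin (750 mL) £27.72: alcoholic beverages → 12.25% → £3.40
Road atlas £21.11: books, buyer-exempt → 0% → £0.00
Frozen peas £3.48: groceries → 0% → £0.00
Bottle of whiskey £31.48: alcoholic beverages → 12.25% → £3.86
Poetry collection £15.98: books, buyer-exempt → 0% → £0.00
Cookbook £40.37: books, buyer-exempt → 0% → £0.00
Craft lager (4-pack) £12.88: alcoholic beverages → 12.25% → £1.58
Sparkling wine £30.60: alcoholic beverages → 12.25% → £3.75
Subtotal = £277.10; tax = £19.21; total due = £296.31

£296.31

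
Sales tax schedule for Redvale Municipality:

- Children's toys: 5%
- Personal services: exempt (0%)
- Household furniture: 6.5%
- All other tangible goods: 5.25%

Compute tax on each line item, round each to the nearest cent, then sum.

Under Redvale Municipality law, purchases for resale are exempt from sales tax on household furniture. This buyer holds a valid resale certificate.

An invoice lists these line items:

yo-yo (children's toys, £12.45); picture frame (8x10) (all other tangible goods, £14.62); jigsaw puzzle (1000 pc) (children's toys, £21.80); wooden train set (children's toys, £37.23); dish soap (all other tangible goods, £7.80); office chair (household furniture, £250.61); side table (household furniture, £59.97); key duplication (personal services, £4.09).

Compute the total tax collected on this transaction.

£4.75

Yo-yo £12.45: children's toys → 5% → £0.62
Picture frame (8x10) £14.62: all other tangible goods → 5.25% → £0.77
Jigsaw puzzle (1000 pc) £21.80: children's toys → 5% → £1.09
Wooden train set £37.23: children's toys → 5% → £1.86
Dish soap £7.80: all other tangible goods → 5.25% → £0.41
Office chair £250.61: household furniture, buyer-exempt → 0% → £0.00
Side table £59.97: household furniture, buyer-exempt → 0% → £0.00
Key duplication £4.09: personal services → 0% → £0.00
Total tax = £0.62 + £0.77 + £1.09 + £1.86 + £0.41 = £4.75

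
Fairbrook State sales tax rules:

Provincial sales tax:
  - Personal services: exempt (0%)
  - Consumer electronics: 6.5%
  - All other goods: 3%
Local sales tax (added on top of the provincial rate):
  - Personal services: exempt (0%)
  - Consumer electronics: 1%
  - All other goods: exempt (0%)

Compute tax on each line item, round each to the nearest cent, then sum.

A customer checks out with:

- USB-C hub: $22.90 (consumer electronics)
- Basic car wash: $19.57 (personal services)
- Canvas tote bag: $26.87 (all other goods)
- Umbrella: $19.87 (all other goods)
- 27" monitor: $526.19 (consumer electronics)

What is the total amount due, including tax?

USB-C hub $22.90: consumer electronics → 6.5% + 1% local = 7.5% → $1.72
Basic car wash $19.57: personal services → 0% + 0% local = 0% → $0.00
Canvas tote bag $26.87: all other goods → 3% + 0% local = 3% → $0.81
Umbrella $19.87: all other goods → 3% + 0% local = 3% → $0.60
27" monitor $526.19: consumer electronics → 6.5% + 1% local = 7.5% → $39.46
Subtotal = $615.40; tax = $42.59; total due = $657.99

$657.99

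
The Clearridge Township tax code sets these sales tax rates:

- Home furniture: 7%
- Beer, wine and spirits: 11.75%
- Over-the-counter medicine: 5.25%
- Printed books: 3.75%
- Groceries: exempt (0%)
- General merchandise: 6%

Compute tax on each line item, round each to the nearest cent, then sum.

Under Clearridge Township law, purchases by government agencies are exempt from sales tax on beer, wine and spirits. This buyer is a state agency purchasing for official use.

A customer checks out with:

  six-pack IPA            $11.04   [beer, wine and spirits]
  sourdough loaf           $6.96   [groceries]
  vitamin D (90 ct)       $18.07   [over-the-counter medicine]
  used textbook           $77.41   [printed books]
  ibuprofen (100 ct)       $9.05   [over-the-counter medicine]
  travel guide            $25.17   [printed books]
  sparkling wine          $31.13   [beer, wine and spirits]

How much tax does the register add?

Six-pack IPA $11.04: beer, wine and spirits, buyer-exempt → 0% → $0.00
Sourdough loaf $6.96: groceries → 0% → $0.00
Vitamin D (90 ct) $18.07: over-the-counter medicine → 5.25% → $0.95
Used textbook $77.41: printed books → 3.75% → $2.90
Ibuprofen (100 ct) $9.05: over-the-counter medicine → 5.25% → $0.48
Travel guide $25.17: printed books → 3.75% → $0.94
Sparkling wine $31.13: beer, wine and spirits, buyer-exempt → 0% → $0.00
Total tax = $0.95 + $2.90 + $0.48 + $0.94 = $5.27

$5.27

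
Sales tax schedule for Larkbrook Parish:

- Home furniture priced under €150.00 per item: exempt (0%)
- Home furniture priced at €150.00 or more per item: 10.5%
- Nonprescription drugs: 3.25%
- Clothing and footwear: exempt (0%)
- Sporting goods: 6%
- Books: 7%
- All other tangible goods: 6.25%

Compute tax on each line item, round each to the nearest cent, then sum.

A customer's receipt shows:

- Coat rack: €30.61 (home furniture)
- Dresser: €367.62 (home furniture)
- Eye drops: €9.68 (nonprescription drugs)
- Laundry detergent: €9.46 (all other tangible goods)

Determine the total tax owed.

Coat rack €30.61: home furniture, under €150.00 → 0% → €0.00
Dresser €367.62: home furniture, €150.00 or more → 10.5% → €38.60
Eye drops €9.68: nonprescription drugs → 3.25% → €0.31
Laundry detergent €9.46: all other tangible goods → 6.25% → €0.59
Total tax = €38.60 + €0.31 + €0.59 = €39.50

€39.50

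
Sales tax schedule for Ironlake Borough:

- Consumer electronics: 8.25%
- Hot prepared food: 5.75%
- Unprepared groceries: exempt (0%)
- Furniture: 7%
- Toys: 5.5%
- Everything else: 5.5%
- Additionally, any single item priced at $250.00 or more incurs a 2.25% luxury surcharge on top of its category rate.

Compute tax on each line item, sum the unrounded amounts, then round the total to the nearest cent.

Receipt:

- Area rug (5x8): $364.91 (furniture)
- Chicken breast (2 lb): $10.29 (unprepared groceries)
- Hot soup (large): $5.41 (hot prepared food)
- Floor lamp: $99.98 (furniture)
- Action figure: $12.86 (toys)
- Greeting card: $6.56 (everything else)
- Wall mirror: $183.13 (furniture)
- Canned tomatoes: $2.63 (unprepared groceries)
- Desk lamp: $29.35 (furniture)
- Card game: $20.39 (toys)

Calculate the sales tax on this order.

Area rug (5x8) $364.91: furniture → 7% + 2.25% surcharge = 9.25% → $33.754175
Chicken breast (2 lb) $10.29: unprepared groceries → 0% → $0.00
Hot soup (large) $5.41: hot prepared food → 5.75% → $0.311075
Floor lamp $99.98: furniture → 7% → $6.9986
Action figure $12.86: toys → 5.5% → $0.7073
Greeting card $6.56: everything else → 5.5% → $0.3608
Wall mirror $183.13: furniture → 7% → $12.8191
Canned tomatoes $2.63: unprepared groceries → 0% → $0.00
Desk lamp $29.35: furniture → 7% → $2.0545
Card game $20.39: toys → 5.5% → $1.12145
Unrounded tax sum = $58.127 → $58.13

$58.13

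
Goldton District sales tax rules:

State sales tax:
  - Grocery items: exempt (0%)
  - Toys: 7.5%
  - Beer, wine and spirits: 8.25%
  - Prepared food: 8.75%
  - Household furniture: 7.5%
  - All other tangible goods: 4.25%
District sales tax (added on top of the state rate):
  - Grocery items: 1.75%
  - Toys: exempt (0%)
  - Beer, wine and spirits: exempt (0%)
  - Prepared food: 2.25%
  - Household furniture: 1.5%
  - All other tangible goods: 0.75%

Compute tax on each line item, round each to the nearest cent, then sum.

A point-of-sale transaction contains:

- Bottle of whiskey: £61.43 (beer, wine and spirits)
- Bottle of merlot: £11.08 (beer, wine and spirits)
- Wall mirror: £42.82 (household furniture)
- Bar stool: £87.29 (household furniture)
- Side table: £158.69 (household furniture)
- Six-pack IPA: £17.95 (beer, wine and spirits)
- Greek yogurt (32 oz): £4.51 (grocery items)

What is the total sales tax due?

Bottle of whiskey £61.43: beer, wine and spirits → 8.25% + 0% district = 8.25% → £5.07
Bottle of merlot £11.08: beer, wine and spirits → 8.25% + 0% district = 8.25% → £0.91
Wall mirror £42.82: household furniture → 7.5% + 1.5% district = 9% → £3.85
Bar stool £87.29: household furniture → 7.5% + 1.5% district = 9% → £7.86
Side table £158.69: household furniture → 7.5% + 1.5% district = 9% → £14.28
Six-pack IPA £17.95: beer, wine and spirits → 8.25% + 0% district = 8.25% → £1.48
Greek yogurt (32 oz) £4.51: grocery items → 0% + 1.75% district = 1.75% → £0.08
Total tax = £5.07 + £0.91 + £3.85 + £7.86 + £14.28 + £1.48 + £0.08 = £33.53

£33.53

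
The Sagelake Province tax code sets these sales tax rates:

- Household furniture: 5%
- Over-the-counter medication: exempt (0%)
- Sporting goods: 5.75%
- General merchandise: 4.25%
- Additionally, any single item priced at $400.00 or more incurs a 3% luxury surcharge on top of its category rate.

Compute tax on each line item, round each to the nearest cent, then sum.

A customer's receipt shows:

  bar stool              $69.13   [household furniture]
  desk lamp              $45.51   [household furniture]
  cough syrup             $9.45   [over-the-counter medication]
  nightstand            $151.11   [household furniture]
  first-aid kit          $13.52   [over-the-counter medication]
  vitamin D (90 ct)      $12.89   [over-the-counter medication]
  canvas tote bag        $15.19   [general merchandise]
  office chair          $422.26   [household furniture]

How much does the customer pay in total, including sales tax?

$786.79

Bar stool $69.13: household furniture → 5% → $3.46
Desk lamp $45.51: household furniture → 5% → $2.28
Cough syrup $9.45: over-the-counter medication → 0% → $0.00
Nightstand $151.11: household furniture → 5% → $7.56
First-aid kit $13.52: over-the-counter medication → 0% → $0.00
Vitamin D (90 ct) $12.89: over-the-counter medication → 0% → $0.00
Canvas tote bag $15.19: general merchandise → 4.25% → $0.65
Office chair $422.26: household furniture → 5% + 3% surcharge = 8% → $33.78
Subtotal = $739.06; tax = $47.73; total due = $786.79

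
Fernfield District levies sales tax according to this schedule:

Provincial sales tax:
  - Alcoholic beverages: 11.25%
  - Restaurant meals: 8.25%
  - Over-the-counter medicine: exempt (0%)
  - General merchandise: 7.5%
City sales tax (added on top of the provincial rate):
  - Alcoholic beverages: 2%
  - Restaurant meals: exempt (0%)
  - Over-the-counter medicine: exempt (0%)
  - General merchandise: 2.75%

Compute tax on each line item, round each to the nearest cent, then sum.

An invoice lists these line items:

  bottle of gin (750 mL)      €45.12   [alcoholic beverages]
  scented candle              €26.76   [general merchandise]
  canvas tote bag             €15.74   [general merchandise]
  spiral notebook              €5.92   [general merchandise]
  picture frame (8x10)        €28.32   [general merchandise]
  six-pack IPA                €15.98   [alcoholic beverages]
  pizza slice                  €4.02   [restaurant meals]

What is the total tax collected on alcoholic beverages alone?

€8.10

Bottle of gin (750 mL) €45.12: alcoholic beverages → 11.25% + 2% city = 13.25% → €5.98
Six-pack IPA €15.98: alcoholic beverages → 11.25% + 2% city = 13.25% → €2.12
Tax on alcoholic beverages = €5.98 + €2.12 = €8.10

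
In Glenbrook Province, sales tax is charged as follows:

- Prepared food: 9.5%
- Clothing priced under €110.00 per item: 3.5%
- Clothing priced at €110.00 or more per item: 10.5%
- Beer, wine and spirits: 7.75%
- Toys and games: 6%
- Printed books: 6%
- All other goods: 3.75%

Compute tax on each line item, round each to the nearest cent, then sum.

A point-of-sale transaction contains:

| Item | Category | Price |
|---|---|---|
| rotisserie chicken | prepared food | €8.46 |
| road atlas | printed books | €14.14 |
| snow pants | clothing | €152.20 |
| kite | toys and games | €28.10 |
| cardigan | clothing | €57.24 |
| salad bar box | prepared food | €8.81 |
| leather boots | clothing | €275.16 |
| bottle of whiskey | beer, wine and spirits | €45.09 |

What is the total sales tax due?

Rotisserie chicken €8.46: prepared food → 9.5% → €0.80
Road atlas €14.14: printed books → 6% → €0.85
Snow pants €152.20: clothing, €110.00 or more → 10.5% → €15.98
Kite €28.10: toys and games → 6% → €1.69
Cardigan €57.24: clothing, under €110.00 → 3.5% → €2.00
Salad bar box €8.81: prepared food → 9.5% → €0.84
Leather boots €275.16: clothing, €110.00 or more → 10.5% → €28.89
Bottle of whiskey €45.09: beer, wine and spirits → 7.75% → €3.49
Total tax = €0.80 + €0.85 + €15.98 + €1.69 + €2.00 + €0.84 + €28.89 + €3.49 = €54.54

€54.54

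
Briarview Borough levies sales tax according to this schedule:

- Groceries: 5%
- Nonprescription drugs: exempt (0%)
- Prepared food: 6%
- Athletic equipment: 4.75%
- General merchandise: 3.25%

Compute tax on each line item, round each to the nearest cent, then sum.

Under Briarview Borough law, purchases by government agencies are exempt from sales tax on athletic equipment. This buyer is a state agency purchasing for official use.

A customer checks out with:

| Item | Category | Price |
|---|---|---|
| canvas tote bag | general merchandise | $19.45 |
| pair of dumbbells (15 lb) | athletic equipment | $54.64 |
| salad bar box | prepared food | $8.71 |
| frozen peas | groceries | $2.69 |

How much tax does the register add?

Canvas tote bag $19.45: general merchandise → 3.25% → $0.63
Pair of dumbbells (15 lb) $54.64: athletic equipment, buyer-exempt → 0% → $0.00
Salad bar box $8.71: prepared food → 6% → $0.52
Frozen peas $2.69: groceries → 5% → $0.13
Total tax = $0.63 + $0.52 + $0.13 = $1.28

$1.28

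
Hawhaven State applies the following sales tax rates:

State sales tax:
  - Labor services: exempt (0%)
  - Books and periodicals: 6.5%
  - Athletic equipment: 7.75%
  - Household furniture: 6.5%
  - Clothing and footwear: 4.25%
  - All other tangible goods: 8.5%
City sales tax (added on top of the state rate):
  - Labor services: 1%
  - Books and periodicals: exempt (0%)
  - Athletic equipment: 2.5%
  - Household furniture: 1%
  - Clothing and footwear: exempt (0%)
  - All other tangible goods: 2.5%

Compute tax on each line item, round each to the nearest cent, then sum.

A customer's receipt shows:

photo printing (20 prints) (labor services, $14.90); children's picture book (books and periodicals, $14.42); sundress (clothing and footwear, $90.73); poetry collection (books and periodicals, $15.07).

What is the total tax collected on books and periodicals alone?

Children's picture book $14.42: books and periodicals → 6.5% + 0% city = 6.5% → $0.94
Poetry collection $15.07: books and periodicals → 6.5% + 0% city = 6.5% → $0.98
Tax on books and periodicals = $0.94 + $0.98 = $1.92

$1.92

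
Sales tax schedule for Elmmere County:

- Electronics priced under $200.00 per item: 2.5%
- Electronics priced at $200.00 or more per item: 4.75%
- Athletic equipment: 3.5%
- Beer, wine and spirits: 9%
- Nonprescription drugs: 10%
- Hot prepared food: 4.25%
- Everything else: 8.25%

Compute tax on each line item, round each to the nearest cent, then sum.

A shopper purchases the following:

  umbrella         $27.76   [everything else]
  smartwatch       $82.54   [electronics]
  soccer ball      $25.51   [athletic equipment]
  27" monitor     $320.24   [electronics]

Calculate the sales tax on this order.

$20.45

Umbrella $27.76: everything else → 8.25% → $2.29
Smartwatch $82.54: electronics, under $200.00 → 2.5% → $2.06
Soccer ball $25.51: athletic equipment → 3.5% → $0.89
27" monitor $320.24: electronics, $200.00 or more → 4.75% → $15.21
Total tax = $2.29 + $2.06 + $0.89 + $15.21 = $20.45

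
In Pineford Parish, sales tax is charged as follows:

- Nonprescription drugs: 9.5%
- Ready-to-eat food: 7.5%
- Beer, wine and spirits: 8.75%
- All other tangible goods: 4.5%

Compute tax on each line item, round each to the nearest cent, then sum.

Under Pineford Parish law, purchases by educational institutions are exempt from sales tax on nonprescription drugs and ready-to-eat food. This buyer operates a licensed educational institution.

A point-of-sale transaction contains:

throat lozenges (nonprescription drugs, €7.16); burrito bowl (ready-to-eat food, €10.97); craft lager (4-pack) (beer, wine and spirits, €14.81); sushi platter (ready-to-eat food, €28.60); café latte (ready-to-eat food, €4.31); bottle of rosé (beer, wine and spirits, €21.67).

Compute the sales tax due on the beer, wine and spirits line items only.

Craft lager (4-pack) €14.81: beer, wine and spirits → 8.75% → €1.30
Bottle of rosé €21.67: beer, wine and spirits → 8.75% → €1.90
Tax on beer, wine and spirits = €1.30 + €1.90 = €3.20

€3.20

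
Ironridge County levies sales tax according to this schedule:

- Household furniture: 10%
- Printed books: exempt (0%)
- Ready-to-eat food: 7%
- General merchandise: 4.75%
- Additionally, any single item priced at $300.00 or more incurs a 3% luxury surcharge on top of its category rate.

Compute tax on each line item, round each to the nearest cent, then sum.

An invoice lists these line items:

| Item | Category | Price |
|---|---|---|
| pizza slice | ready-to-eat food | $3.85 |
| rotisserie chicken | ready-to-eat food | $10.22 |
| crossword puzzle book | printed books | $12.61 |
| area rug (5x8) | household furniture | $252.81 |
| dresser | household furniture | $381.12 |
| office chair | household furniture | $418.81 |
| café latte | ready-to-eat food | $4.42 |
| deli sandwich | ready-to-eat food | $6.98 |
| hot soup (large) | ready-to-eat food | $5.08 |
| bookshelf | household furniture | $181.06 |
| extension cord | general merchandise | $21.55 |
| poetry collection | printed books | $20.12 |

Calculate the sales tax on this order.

$150.56

Pizza slice $3.85: ready-to-eat food → 7% → $0.27
Rotisserie chicken $10.22: ready-to-eat food → 7% → $0.72
Crossword puzzle book $12.61: printed books → 0% → $0.00
Area rug (5x8) $252.81: household furniture → 10% → $25.28
Dresser $381.12: household furniture → 10% + 3% surcharge = 13% → $49.55
Office chair $418.81: household furniture → 10% + 3% surcharge = 13% → $54.45
Café latte $4.42: ready-to-eat food → 7% → $0.31
Deli sandwich $6.98: ready-to-eat food → 7% → $0.49
Hot soup (large) $5.08: ready-to-eat food → 7% → $0.36
Bookshelf $181.06: household furniture → 10% → $18.11
Extension cord $21.55: general merchandise → 4.75% → $1.02
Poetry collection $20.12: printed books → 0% → $0.00
Total tax = $0.27 + $0.72 + $25.28 + $49.55 + $54.45 + $0.31 + $0.49 + $0.36 + $18.11 + $1.02 = $150.56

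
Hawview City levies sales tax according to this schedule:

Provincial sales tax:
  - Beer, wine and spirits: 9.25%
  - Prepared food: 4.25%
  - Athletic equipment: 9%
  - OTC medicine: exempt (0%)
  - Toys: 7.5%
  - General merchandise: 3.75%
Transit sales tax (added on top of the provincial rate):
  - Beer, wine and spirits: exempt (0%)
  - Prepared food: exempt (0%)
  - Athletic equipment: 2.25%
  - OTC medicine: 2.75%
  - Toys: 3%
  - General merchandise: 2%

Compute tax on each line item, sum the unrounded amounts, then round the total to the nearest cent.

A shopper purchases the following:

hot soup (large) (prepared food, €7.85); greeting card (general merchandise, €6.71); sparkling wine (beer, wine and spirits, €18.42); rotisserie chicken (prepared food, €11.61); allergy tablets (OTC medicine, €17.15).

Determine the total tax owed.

€3.39

Hot soup (large) €7.85: prepared food → 4.25% + 0% transit = 4.25% → €0.333625
Greeting card €6.71: general merchandise → 3.75% + 2% transit = 5.75% → €0.385825
Sparkling wine €18.42: beer, wine and spirits → 9.25% + 0% transit = 9.25% → €1.70385
Rotisserie chicken €11.61: prepared food → 4.25% + 0% transit = 4.25% → €0.493425
Allergy tablets €17.15: OTC medicine → 0% + 2.75% transit = 2.75% → €0.471625
Unrounded tax sum = €3.38835 → €3.39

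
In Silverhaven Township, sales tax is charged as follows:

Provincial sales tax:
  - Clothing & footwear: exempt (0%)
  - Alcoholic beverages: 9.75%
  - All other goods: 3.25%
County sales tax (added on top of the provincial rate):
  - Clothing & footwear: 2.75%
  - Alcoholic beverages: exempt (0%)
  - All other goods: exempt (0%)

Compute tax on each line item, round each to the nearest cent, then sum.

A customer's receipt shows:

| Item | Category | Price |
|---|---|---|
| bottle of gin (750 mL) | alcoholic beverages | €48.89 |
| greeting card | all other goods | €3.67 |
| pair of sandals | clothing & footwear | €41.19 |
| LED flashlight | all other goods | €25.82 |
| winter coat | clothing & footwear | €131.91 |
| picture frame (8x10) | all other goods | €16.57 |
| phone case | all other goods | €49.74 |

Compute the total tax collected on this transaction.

Bottle of gin (750 mL) €48.89: alcoholic beverages → 9.75% + 0% county = 9.75% → €4.77
Greeting card €3.67: all other goods → 3.25% + 0% county = 3.25% → €0.12
Pair of sandals €41.19: clothing & footwear → 0% + 2.75% county = 2.75% → €1.13
LED flashlight €25.82: all other goods → 3.25% + 0% county = 3.25% → €0.84
Winter coat €131.91: clothing & footwear → 0% + 2.75% county = 2.75% → €3.63
Picture frame (8x10) €16.57: all other goods → 3.25% + 0% county = 3.25% → €0.54
Phone case €49.74: all other goods → 3.25% + 0% county = 3.25% → €1.62
Total tax = €4.77 + €0.12 + €1.13 + €0.84 + €3.63 + €0.54 + €1.62 = €12.65

€12.65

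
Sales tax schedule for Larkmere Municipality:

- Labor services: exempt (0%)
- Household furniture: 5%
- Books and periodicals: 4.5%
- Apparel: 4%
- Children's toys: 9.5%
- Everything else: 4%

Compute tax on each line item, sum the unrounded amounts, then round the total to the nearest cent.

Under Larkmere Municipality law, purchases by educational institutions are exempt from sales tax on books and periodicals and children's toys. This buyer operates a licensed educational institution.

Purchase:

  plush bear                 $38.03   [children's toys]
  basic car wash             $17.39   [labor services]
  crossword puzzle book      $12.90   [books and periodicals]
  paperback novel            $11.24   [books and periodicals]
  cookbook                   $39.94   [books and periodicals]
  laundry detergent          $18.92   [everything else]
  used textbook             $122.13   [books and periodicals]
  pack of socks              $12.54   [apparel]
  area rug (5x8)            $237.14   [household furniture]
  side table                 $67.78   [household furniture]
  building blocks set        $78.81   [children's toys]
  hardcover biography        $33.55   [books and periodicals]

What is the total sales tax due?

$16.50

Plush bear $38.03: children's toys, buyer-exempt → 0% → $0.00
Basic car wash $17.39: labor services → 0% → $0.00
Crossword puzzle book $12.90: books and periodicals, buyer-exempt → 0% → $0.00
Paperback novel $11.24: books and periodicals, buyer-exempt → 0% → $0.00
Cookbook $39.94: books and periodicals, buyer-exempt → 0% → $0.00
Laundry detergent $18.92: everything else → 4% → $0.7568
Used textbook $122.13: books and periodicals, buyer-exempt → 0% → $0.00
Pack of socks $12.54: apparel → 4% → $0.5016
Area rug (5x8) $237.14: household furniture → 5% → $11.857
Side table $67.78: household furniture → 5% → $3.389
Building blocks set $78.81: children's toys, buyer-exempt → 0% → $0.00
Hardcover biography $33.55: books and periodicals, buyer-exempt → 0% → $0.00
Unrounded tax sum = $16.5044 → $16.50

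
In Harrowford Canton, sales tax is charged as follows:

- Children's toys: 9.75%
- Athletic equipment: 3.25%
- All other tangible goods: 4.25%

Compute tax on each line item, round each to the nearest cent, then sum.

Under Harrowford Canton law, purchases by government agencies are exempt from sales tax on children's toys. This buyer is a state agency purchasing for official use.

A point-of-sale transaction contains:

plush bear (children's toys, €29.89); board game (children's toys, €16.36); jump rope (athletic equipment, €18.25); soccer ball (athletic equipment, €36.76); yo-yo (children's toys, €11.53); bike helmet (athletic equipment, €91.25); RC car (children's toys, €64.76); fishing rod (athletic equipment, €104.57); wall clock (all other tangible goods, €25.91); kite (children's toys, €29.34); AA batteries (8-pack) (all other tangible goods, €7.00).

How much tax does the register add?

€9.55

Plush bear €29.89: children's toys, buyer-exempt → 0% → €0.00
Board game €16.36: children's toys, buyer-exempt → 0% → €0.00
Jump rope €18.25: athletic equipment → 3.25% → €0.59
Soccer ball €36.76: athletic equipment → 3.25% → €1.19
Yo-yo €11.53: children's toys, buyer-exempt → 0% → €0.00
Bike helmet €91.25: athletic equipment → 3.25% → €2.97
RC car €64.76: children's toys, buyer-exempt → 0% → €0.00
Fishing rod €104.57: athletic equipment → 3.25% → €3.40
Wall clock €25.91: all other tangible goods → 4.25% → €1.10
Kite €29.34: children's toys, buyer-exempt → 0% → €0.00
AA batteries (8-pack) €7.00: all other tangible goods → 4.25% → €0.30
Total tax = €0.59 + €1.19 + €2.97 + €3.40 + €1.10 + €0.30 = €9.55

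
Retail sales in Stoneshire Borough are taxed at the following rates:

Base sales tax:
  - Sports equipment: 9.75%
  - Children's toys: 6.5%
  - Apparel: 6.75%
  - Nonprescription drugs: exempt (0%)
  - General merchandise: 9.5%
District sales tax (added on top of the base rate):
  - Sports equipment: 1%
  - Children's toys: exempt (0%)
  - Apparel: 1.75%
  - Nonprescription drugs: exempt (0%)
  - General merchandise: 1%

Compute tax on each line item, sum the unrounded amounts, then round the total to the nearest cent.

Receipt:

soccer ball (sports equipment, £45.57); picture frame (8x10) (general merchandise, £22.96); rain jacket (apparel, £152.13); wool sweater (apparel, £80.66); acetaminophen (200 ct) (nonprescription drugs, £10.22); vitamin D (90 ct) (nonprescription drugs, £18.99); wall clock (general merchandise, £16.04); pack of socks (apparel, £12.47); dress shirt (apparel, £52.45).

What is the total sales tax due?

£34.30

Soccer ball £45.57: sports equipment → 9.75% + 1% district = 10.75% → £4.898775
Picture frame (8x10) £22.96: general merchandise → 9.5% + 1% district = 10.5% → £2.4108
Rain jacket £152.13: apparel → 6.75% + 1.75% district = 8.5% → £12.93105
Wool sweater £80.66: apparel → 6.75% + 1.75% district = 8.5% → £6.8561
Acetaminophen (200 ct) £10.22: nonprescription drugs → 0% + 0% district = 0% → £0.00
Vitamin D (90 ct) £18.99: nonprescription drugs → 0% + 0% district = 0% → £0.00
Wall clock £16.04: general merchandise → 9.5% + 1% district = 10.5% → £1.6842
Pack of socks £12.47: apparel → 6.75% + 1.75% district = 8.5% → £1.05995
Dress shirt £52.45: apparel → 6.75% + 1.75% district = 8.5% → £4.45825
Unrounded tax sum = £34.299125 → £34.30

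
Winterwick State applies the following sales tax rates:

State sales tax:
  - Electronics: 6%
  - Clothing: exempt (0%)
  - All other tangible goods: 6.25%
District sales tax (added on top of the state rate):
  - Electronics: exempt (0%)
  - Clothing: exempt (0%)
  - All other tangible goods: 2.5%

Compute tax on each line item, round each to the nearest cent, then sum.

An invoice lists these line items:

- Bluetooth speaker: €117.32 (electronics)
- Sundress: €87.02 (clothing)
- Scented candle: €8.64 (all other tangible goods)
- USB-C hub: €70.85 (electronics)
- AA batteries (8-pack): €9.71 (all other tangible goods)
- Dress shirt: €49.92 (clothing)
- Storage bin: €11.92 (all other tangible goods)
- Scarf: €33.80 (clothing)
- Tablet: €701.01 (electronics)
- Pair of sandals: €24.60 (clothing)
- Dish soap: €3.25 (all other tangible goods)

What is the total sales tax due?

€56.28

Bluetooth speaker €117.32: electronics → 6% + 0% district = 6% → €7.04
Sundress €87.02: clothing → 0% + 0% district = 0% → €0.00
Scented candle €8.64: all other tangible goods → 6.25% + 2.5% district = 8.75% → €0.76
USB-C hub €70.85: electronics → 6% + 0% district = 6% → €4.25
AA batteries (8-pack) €9.71: all other tangible goods → 6.25% + 2.5% district = 8.75% → €0.85
Dress shirt €49.92: clothing → 0% + 0% district = 0% → €0.00
Storage bin €11.92: all other tangible goods → 6.25% + 2.5% district = 8.75% → €1.04
Scarf €33.80: clothing → 0% + 0% district = 0% → €0.00
Tablet €701.01: electronics → 6% + 0% district = 6% → €42.06
Pair of sandals €24.60: clothing → 0% + 0% district = 0% → €0.00
Dish soap €3.25: all other tangible goods → 6.25% + 2.5% district = 8.75% → €0.28
Total tax = €7.04 + €0.76 + €4.25 + €0.85 + €1.04 + €42.06 + €0.28 = €56.28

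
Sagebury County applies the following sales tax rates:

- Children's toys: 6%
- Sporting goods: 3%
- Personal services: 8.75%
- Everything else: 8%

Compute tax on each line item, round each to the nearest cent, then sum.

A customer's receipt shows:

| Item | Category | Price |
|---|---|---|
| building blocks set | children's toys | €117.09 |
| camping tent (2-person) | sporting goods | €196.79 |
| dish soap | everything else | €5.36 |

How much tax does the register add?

€13.36

Building blocks set €117.09: children's toys → 6% → €7.03
Camping tent (2-person) €196.79: sporting goods → 3% → €5.90
Dish soap €5.36: everything else → 8% → €0.43
Total tax = €7.03 + €5.90 + €0.43 = €13.36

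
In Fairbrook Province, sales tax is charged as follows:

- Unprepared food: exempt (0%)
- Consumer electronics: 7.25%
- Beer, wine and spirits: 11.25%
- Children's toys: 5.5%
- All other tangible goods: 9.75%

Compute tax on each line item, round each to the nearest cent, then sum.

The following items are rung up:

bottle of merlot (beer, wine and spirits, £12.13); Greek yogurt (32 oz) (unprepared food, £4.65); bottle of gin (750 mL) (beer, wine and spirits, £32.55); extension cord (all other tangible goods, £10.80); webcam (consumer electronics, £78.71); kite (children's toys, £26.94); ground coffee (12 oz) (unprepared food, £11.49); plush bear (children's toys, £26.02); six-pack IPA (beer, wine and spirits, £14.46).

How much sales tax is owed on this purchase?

Bottle of merlot £12.13: beer, wine and spirits → 11.25% → £1.36
Greek yogurt (32 oz) £4.65: unprepared food → 0% → £0.00
Bottle of gin (750 mL) £32.55: beer, wine and spirits → 11.25% → £3.66
Extension cord £10.80: all other tangible goods → 9.75% → £1.05
Webcam £78.71: consumer electronics → 7.25% → £5.71
Kite £26.94: children's toys → 5.5% → £1.48
Ground coffee (12 oz) £11.49: unprepared food → 0% → £0.00
Plush bear £26.02: children's toys → 5.5% → £1.43
Six-pack IPA £14.46: beer, wine and spirits → 11.25% → £1.63
Total tax = £1.36 + £3.66 + £1.05 + £5.71 + £1.48 + £1.43 + £1.63 = £16.32

£16.32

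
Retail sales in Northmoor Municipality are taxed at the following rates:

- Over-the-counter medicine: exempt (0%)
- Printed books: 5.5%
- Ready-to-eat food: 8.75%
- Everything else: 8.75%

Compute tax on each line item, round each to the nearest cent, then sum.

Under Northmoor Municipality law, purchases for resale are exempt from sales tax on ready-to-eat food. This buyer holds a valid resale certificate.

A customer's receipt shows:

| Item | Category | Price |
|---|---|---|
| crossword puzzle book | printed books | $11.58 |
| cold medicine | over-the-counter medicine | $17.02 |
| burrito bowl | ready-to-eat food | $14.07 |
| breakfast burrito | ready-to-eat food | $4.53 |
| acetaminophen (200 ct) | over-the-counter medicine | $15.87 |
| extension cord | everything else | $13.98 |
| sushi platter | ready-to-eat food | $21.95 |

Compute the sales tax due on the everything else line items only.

$1.22

Extension cord $13.98: everything else → 8.75% → $1.22
Tax on everything else = $1.22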